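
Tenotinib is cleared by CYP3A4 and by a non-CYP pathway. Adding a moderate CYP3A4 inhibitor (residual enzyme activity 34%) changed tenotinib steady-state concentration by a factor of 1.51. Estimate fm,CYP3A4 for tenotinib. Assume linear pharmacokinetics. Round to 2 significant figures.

Let fm be the CYP3A4 fraction. New clearance relative to baseline = fm × 0.34 + (1 − fm).
Steady-state concentration ratio = 1 / (new CL fraction), so new CL fraction = 1 / 1.51 = 0.6623.
fm × 0.34 + 1 − fm = 0.6623  ⇒  fm × (0.34 − 1) = −0.3377  ⇒  fm = 0.51.

0.51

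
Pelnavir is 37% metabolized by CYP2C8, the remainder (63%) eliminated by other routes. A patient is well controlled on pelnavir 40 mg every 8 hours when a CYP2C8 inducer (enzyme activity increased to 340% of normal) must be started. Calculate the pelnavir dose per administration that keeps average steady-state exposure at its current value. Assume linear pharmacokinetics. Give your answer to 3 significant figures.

75.5 mg

CYP2C8: 0.37 × 3.4 = 1.258
Other: 0.63 (unchanged)
New clearance relative to baseline: 1.258 + 0.63 = 1.888.
Exposure is unchanged when dose changes in proportion to clearance. New dose = 40 mg × 1.888 = 75.5 mg.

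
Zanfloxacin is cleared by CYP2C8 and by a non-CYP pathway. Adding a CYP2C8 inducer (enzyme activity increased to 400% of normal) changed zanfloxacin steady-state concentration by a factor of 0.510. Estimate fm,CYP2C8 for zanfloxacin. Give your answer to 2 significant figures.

Let x = fm,CYP2C8. Because steady-state concentration ∝ 1/CL, relative clearance rose to 1/0.510 = 1.961.
Setting x·4 + (1 − x) = 1.961 and solving: x = (1.961 − 1)/(4 − 1) = 0.32.

0.32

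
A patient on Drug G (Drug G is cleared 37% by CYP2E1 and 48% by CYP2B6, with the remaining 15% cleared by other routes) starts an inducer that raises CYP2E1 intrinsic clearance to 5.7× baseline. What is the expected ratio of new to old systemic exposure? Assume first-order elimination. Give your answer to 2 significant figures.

0.37

CYP2E1: 0.37 × 5.7 = 2.109
CYP2B6: 0.48 (unchanged)
Other: 0.15 (unchanged)
CL_new/CL_old = 2.109 + 0.48 + 0.15 = 2.739.
Systemic exposure ratio = CL_old/CL_new = 1 / 2.739 = 0.37.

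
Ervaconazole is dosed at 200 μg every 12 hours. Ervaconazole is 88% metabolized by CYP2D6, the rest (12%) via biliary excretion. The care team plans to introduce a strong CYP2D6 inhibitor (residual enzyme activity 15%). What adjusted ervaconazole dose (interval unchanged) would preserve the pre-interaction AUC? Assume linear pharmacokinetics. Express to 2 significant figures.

50 μg

The CYP2D6 pathway (88% of clearance) falls to 0.15× activity: 0.88 × 0.15 = 0.132.
The remaining 12% of clearance is unaffected.
CL_new/CL_old = 0.132 + 0.12 = 0.252.
Css,avg = (dose rate)/CL, so holding Css fixed requires dose ∝ CL: 200 × 0.252 = 50 μg.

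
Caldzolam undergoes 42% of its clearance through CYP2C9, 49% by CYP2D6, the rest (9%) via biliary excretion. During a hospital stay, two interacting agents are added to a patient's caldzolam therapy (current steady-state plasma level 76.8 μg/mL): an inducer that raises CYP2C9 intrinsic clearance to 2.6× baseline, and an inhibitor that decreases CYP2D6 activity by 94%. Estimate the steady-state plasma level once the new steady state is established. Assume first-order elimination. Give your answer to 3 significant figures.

63.4 μg/mL

CYP2C9: 0.42 × 2.6 = 1.092
CYP2D6: 0.49 × 0.06 = 0.0294
Other: 0.09 (unchanged)
New clearance relative to baseline: 1.092 + 0.0294 + 0.09 = 1.2114.
Steady-state plasma level ∝ 1/CL: new value = 76.8 / 1.2114 = 63.4 μg/mL.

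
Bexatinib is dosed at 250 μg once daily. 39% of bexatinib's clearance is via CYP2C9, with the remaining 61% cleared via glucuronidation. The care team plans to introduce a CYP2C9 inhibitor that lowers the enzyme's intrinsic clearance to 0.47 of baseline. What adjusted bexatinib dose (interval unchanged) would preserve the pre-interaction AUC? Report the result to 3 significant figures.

198 μg

CYP2C9: 0.39 × 0.47 = 0.1833
Other: 0.61 (unchanged)
CL_new/CL_old = 0.1833 + 0.61 = 0.7933.
Exposure is unchanged when dose changes in proportion to clearance. New dose = 250 μg × 0.7933 = 198 μg.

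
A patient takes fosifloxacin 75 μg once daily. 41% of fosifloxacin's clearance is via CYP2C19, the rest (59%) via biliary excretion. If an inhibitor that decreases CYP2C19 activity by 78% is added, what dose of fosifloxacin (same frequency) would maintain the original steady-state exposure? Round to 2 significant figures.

CYP2C19: 0.41 × 0.22 = 0.0902
Other: 0.59 (unchanged)
CL_new/CL_old = 0.0902 + 0.59 = 0.6802.
Exposure is unchanged when dose changes in proportion to clearance. New dose = 75 μg × 0.6802 = 51 μg.

51 μg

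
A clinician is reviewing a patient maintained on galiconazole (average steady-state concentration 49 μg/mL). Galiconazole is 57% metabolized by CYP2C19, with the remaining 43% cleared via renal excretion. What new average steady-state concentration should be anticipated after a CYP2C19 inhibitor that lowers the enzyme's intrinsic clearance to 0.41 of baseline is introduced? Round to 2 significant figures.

74 μg/mL

The CYP2C19 pathway (57% of clearance) is reduced to 0.41× activity: 0.57 × 0.41 = 0.2337.
The remaining 43% of clearance is unaffected.
Relative clearance = 0.2337 + 0.43 = 0.6637.
New average steady-state concentration = baseline ÷ relative clearance = 49 / 0.6637 = 74 μg/mL.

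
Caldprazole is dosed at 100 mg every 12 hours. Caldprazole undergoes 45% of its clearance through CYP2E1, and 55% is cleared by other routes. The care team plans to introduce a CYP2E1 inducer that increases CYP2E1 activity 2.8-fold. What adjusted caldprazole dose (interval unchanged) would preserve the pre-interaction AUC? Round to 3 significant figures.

The CYP2E1 pathway (45% of clearance) is boosted to 2.8× activity: 0.45 × 2.8 = 1.26.
The remaining 55% of clearance is unaffected.
CL_new/CL_old = 1.26 + 0.55 = 1.81.
To maintain the same steady-state level, dose must scale with clearance: new dose = 100 × 1.81 = 181 mg.

181 mg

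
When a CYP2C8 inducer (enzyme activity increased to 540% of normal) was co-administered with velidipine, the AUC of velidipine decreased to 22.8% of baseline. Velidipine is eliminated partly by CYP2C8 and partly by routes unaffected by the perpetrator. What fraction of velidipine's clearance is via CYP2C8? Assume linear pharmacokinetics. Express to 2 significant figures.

0.77

Let x = fm,CYP2C8. Because AUC ∝ 1/CL, relative clearance rose to 1/0.228 = 4.386.
Setting x·5.4 + (1 − x) = 4.386 and solving: x = (4.386 − 1)/(5.4 − 1) = 0.77.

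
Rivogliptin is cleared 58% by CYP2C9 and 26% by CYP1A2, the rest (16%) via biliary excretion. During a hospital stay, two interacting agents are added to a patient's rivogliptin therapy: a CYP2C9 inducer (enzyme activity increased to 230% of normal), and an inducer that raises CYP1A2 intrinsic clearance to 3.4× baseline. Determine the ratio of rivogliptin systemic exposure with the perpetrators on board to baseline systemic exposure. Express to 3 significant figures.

The CYP2C9 pathway (58% of clearance) increases to 2.3× activity: 0.58 × 2.3 = 1.334.
The CYP1A2 pathway (26% of clearance) rises to 3.4× activity: 0.26 × 3.4 = 0.884.
The remaining 16% of clearance is unaffected.
New clearance relative to baseline: 1.334 + 0.884 + 0.16 = 2.378.
Because systemic exposure varies inversely with clearance, the combined effect is 1 / 2.378 = 0.421.

0.421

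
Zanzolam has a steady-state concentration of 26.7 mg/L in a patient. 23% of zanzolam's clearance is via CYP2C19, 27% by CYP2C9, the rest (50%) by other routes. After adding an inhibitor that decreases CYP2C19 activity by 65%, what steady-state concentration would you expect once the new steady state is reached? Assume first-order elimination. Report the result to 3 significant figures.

31.4 mg/L

The CYP2C19 pathway (23% of clearance) drops to 0.35× activity: 0.23 × 0.35 = 0.0805.
CYP2C9 (27%) and the residual 50% are unaffected.
CL_new/CL_old = 0.0805 + 0.27 + 0.5 = 0.8505.
Steady-state concentration ∝ 1/CL, so new value = 26.7 / 0.8505 = 31.4 mg/L.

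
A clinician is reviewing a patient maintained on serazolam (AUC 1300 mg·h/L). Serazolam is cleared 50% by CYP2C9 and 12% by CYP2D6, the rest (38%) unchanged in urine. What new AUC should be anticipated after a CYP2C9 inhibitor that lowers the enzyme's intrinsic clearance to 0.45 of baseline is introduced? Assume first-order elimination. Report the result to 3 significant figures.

The CYP2C9 pathway (50% of clearance) is reduced to 0.45× activity: 0.5 × 0.45 = 0.225.
CYP2D6 (12%) and the residual 38% are unaffected.
Relative clearance = 0.225 + 0.12 + 0.38 = 0.725.
With dosing unchanged, AUC scales as 1/CL: 1300 / 0.725 = 1.79 × 10³ mg·h/L.

1.79 × 10³ mg·h/L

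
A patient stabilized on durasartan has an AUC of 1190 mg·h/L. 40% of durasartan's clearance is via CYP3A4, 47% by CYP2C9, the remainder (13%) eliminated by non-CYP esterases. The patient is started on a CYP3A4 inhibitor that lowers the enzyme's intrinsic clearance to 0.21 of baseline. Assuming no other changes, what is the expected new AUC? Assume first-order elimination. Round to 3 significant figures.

1.74 × 10³ mg·h/L

The CYP3A4 pathway (40% of clearance) falls to 0.21× activity: 0.4 × 0.21 = 0.084.
CYP2C9 (47%) and the residual 13% are unaffected.
Relative clearance = 0.084 + 0.47 + 0.13 = 0.684.
With dosing unchanged, AUC scales as 1/CL: 1190 / 0.684 = 1.74 × 10³ mg·h/L.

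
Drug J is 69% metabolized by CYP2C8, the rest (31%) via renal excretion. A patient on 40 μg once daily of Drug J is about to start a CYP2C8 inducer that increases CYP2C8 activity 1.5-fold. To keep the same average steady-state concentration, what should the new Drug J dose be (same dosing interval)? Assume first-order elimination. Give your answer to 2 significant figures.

CYP2C8: 0.69 × 1.5 = 1.035
Other: 0.31 (unchanged)
CL_new/CL_old = 1.035 + 0.31 = 1.345.
Css,avg = (dose rate)/CL, so holding Css fixed requires dose ∝ CL: 40 × 1.345 = 54 μg.

54 μg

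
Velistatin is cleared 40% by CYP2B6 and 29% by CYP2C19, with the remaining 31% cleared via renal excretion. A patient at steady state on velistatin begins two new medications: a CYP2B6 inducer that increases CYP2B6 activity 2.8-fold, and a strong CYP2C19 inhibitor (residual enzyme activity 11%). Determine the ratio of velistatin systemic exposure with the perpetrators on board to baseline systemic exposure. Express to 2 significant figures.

The CYP2B6 pathway (40% of clearance) rises to 2.8× activity: 0.4 × 2.8 = 1.12.
The CYP2C19 pathway (29% of clearance) drops to 0.11× activity: 0.29 × 0.11 = 0.0319.
The remaining 31% of clearance is unaffected.
Relative clearance = 1.12 + 0.0319 + 0.31 = 1.4619.
Because systemic exposure varies inversely with clearance, the combined effect is 1 / 1.4619 = 0.68.

0.68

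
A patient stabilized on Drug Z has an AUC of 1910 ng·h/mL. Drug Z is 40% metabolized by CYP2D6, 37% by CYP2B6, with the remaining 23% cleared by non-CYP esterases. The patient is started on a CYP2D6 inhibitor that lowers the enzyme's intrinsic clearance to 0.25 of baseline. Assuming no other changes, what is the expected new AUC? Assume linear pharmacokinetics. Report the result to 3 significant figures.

The CYP2D6 pathway (40% of clearance) falls to 0.25× activity: 0.4 × 0.25 = 0.1.
CYP2B6 (37%) and the residual 23% are unaffected.
Relative clearance = 0.1 + 0.37 + 0.23 = 0.7.
With dosing unchanged, AUC scales as 1/CL: 1910 / 0.7 = 2.73 × 10³ ng·h/mL.

2.73 × 10³ ng·h/mL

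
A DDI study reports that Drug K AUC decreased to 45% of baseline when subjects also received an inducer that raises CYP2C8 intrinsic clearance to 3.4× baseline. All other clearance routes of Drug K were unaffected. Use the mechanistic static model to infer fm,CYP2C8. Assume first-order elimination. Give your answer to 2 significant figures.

0.51

CL'/CL = 1 / 0.450 = 2.222
3.4·fm + (1 − fm) = 2.222
fm = (2.222 − 1) / (3.4 − 1) = 0.51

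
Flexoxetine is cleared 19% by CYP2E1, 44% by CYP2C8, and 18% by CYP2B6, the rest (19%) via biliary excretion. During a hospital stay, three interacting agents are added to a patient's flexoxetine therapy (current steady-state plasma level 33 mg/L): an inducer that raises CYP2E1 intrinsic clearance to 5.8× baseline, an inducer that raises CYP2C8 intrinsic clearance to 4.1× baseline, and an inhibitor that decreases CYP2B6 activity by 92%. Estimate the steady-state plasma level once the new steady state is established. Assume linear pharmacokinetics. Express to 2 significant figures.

The CYP2E1 pathway (19% of clearance) rises to 5.8× activity: 0.19 × 5.8 = 1.102.
The CYP2C8 pathway (44% of clearance) increases to 4.1× activity: 0.44 × 4.1 = 1.804.
The CYP2B6 pathway (18% of clearance) drops to 0.08× activity: 0.18 × 0.08 = 0.0144.
Non-CYP routes (19%) are unchanged.
New clearance relative to baseline: 1.102 + 1.804 + 0.0144 + 0.19 = 3.1104.
Steady-state plasma level ∝ 1/CL: new value = 33 / 3.1104 = 11 mg/L.

11 mg/L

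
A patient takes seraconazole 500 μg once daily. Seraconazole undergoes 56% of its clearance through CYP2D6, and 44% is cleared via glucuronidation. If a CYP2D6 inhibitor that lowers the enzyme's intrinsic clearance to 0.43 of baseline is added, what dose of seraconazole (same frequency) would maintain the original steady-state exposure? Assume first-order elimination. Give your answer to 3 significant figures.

CYP2D6: 0.56 × 0.43 = 0.2408
Other: 0.44 (unchanged)
Relative clearance = 0.2408 + 0.44 = 0.6808.
Css,avg = (dose rate)/CL, so holding Css fixed requires dose ∝ CL: 500 × 0.6808 = 340 μg.

340 μg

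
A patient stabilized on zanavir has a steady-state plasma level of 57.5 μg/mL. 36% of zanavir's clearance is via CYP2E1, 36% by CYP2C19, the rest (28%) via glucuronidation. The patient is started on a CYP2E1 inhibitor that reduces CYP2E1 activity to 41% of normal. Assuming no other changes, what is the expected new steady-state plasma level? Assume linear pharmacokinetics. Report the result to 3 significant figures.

CYP2E1: 0.36 × 0.41 = 0.1476
CYP2C19: 0.36 (unchanged)
Other: 0.28 (unchanged)
New clearance relative to baseline: 0.1476 + 0.36 + 0.28 = 0.7876.
With dosing unchanged, steady-state plasma level scales as 1/CL: 57.5 / 0.7876 = 73.0 μg/mL.

73.0 μg/mL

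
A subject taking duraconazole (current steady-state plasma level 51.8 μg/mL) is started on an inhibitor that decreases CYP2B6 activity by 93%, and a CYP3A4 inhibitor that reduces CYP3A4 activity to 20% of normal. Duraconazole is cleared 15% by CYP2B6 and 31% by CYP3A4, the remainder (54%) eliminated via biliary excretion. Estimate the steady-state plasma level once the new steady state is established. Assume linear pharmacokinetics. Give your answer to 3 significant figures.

84.6 μg/mL

The CYP2B6 pathway (15% of clearance) falls to 0.07× activity: 0.15 × 0.07 = 0.0105.
The CYP3A4 pathway (31% of clearance) drops to 0.2× activity: 0.31 × 0.2 = 0.062.
The remaining 54% of clearance is unaffected.
CL_new/CL_old = 0.0105 + 0.062 + 0.54 = 0.6125.
Steady-state plasma level ∝ 1/CL: new value = 51.8 / 0.6125 = 84.6 μg/mL.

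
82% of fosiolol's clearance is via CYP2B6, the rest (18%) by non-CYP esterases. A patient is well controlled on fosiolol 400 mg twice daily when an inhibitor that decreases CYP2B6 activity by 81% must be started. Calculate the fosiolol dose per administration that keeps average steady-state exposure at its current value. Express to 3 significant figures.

The CYP2B6 pathway (82% of clearance) falls to 0.19× activity: 0.82 × 0.19 = 0.1558.
Non-CYP routes (18%) are unchanged.
Relative clearance = 0.1558 + 0.18 = 0.3358.
Css,avg = (dose rate)/CL, so holding Css fixed requires dose ∝ CL: 400 × 0.3358 = 134 mg.

134 mg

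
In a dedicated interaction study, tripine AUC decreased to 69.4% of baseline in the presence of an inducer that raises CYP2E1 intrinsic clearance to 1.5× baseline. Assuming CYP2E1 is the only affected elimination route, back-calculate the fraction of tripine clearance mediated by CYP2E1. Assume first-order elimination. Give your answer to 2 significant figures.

0.88

CL'/CL = 1 / 0.694 = 1.441
1.5·fm + (1 − fm) = 1.441
fm = (1.441 − 1) / (1.5 − 1) = 0.88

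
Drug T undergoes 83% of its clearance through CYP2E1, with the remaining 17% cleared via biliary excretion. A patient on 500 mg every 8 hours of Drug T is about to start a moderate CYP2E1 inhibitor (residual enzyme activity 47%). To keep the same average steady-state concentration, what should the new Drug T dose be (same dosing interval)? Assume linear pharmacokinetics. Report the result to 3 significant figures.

280 mg

CYP2E1: 0.83 × 0.47 = 0.3901
Other: 0.17 (unchanged)
CL_new/CL_old = 0.3901 + 0.17 = 0.5601.
Css,avg = (dose rate)/CL, so holding Css fixed requires dose ∝ CL: 500 × 0.5601 = 280 mg.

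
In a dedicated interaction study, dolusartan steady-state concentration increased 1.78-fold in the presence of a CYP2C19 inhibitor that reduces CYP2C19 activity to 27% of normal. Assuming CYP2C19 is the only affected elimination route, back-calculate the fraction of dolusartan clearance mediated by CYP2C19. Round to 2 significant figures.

CL'/CL = 1 / 1.78 = 0.5618
0.27·fm + (1 − fm) = 0.5618
fm = (0.5618 − 1) / (0.27 − 1) = 0.60

0.60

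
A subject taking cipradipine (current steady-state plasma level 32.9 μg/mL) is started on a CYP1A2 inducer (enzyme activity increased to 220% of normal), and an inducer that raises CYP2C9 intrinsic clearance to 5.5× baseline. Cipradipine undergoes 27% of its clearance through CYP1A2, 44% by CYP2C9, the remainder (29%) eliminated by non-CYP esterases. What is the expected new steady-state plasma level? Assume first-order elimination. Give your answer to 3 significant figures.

9.96 μg/mL

The CYP1A2 pathway (27% of clearance) is boosted to 2.2× activity: 0.27 × 2.2 = 0.594.
The CYP2C9 pathway (44% of clearance) is boosted to 5.5× activity: 0.44 × 5.5 = 2.42.
The remaining 29% of clearance is unaffected.
CL_new/CL_old = 0.594 + 2.42 + 0.29 = 3.304.
Steady-state plasma level ∝ 1/CL: new value = 32.9 / 3.304 = 9.96 μg/mL.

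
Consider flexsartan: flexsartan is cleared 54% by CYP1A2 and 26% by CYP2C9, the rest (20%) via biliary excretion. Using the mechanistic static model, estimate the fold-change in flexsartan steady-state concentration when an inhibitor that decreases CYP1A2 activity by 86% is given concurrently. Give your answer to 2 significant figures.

The CYP1A2 pathway (54% of clearance) is reduced to 0.14× activity: 0.54 × 0.14 = 0.0756.
CYP2C9 (26%) and the residual 20% are unaffected.
Relative clearance = 0.0756 + 0.26 + 0.2 = 0.5356.
Steady-state concentration ratio = CL_old/CL_new = 1 / 0.5356 = 1.9.

1.9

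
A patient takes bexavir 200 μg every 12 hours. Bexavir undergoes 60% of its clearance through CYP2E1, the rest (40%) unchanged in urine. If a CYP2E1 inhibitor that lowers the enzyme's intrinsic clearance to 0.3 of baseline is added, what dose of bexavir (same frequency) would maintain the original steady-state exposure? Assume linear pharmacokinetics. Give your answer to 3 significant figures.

The CYP2E1 pathway (60% of clearance) falls to 0.3× activity: 0.6 × 0.3 = 0.18.
The remaining 40% of clearance is unaffected.
Relative clearance = 0.18 + 0.4 = 0.58.
Exposure is unchanged when dose changes in proportion to clearance. New dose = 200 μg × 0.58 = 116 μg.

116 μg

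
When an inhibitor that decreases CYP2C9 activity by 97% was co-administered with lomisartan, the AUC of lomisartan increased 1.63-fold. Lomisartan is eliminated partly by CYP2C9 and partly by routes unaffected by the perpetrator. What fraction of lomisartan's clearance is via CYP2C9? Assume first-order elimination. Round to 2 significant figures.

0.40

CL'/CL = 1 / 1.63 = 0.6135
0.03·fm + (1 − fm) = 0.6135
fm = (0.6135 − 1) / (0.03 − 1) = 0.40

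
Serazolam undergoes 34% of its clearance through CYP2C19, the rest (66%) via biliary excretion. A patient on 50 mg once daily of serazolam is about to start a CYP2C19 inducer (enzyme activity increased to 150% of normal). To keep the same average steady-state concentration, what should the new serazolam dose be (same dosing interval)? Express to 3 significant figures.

The CYP2C19 pathway (34% of clearance) increases to 1.5× activity: 0.34 × 1.5 = 0.51.
The remaining 66% of clearance is unaffected.
CL_new/CL_old = 0.51 + 0.66 = 1.17.
Exposure is unchanged when dose changes in proportion to clearance. New dose = 50 mg × 1.17 = 58.5 mg.

58.5 mg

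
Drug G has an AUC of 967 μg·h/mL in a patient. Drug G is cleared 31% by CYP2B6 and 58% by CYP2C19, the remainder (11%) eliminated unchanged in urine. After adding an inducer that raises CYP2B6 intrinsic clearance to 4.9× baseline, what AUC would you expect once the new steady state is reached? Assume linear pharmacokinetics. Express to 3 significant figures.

438 μg·h/mL

The CYP2B6 pathway (31% of clearance) increases to 4.9× activity: 0.31 × 4.9 = 1.519.
CYP2C19 (58%) and the residual 11% are unaffected.
New clearance relative to baseline: 1.519 + 0.58 + 0.11 = 2.209.
AUC ∝ 1/CL, so new value = 967 / 2.209 = 438 μg·h/mL.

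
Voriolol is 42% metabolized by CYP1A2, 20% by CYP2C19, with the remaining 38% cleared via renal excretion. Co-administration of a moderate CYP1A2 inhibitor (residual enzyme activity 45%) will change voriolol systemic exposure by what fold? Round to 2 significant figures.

1.3

CYP1A2: 0.42 × 0.45 = 0.189
CYP2C19: 0.2 (unchanged)
Other: 0.38 (unchanged)
Relative clearance = 0.189 + 0.2 + 0.38 = 0.769.
Systemic exposure is inversely proportional to clearance, so the fold-change is 1 / 0.769 = 1.3.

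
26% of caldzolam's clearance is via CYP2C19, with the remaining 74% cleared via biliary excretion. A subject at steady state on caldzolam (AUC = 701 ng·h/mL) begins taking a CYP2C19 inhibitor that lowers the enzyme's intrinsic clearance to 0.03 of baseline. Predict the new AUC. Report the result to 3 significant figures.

The CYP2C19 pathway (26% of clearance) is reduced to 0.03× activity: 0.26 × 0.03 = 0.0078.
Non-CYP routes (74%) are unchanged.
CL_new/CL_old = 0.0078 + 0.74 = 0.7478.
With dosing unchanged, AUC scales as 1/CL: 701 / 0.7478 = 937 ng·h/mL.

937 ng·h/mL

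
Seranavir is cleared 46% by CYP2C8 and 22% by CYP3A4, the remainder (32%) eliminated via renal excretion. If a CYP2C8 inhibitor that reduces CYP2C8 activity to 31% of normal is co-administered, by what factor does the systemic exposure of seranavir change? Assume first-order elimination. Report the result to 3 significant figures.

1.46

The CYP2C8 pathway (46% of clearance) drops to 0.31× activity: 0.46 × 0.31 = 0.1426.
CYP3A4 (22%) and the residual 32% are unaffected.
New clearance relative to baseline: 0.1426 + 0.22 + 0.32 = 0.6826.
Systemic exposure ratio = CL_old/CL_new = 1 / 0.6826 = 1.46.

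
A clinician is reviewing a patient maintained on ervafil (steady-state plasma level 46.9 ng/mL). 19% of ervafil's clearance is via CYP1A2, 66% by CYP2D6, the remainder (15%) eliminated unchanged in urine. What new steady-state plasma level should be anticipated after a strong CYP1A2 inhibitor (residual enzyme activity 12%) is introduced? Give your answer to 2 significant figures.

The CYP1A2 pathway (19% of clearance) is reduced to 0.12× activity: 0.19 × 0.12 = 0.0228.
CYP2D6 (66%) and the residual 15% are unaffected.
New clearance relative to baseline: 0.0228 + 0.66 + 0.15 = 0.8328.
New steady-state plasma level = baseline ÷ relative clearance = 46.9 / 0.8328 = 56 ng/mL.

56 ng/mL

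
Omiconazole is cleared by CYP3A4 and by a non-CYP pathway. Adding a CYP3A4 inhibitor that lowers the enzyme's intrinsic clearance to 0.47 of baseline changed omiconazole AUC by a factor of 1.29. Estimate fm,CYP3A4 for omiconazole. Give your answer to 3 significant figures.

Call the CYP3A4 fraction fm. After the interaction, CL_new/CL_old = fm × 0.47 + (1 − fm).
AUC ratio = 1 / (new CL fraction), so new CL fraction = 1 / 1.29 = 0.7752.
fm × 0.47 + 1 − fm = 0.7752  ⇒  fm × (0.47 − 1) = −0.2248  ⇒  fm = 0.424.

0.424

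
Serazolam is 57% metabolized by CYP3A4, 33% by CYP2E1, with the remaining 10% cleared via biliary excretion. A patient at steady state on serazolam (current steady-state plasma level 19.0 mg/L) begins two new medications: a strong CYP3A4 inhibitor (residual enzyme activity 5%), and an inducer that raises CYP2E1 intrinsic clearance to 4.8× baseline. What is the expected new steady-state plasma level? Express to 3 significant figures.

CYP3A4: 0.57 × 0.05 = 0.0285
CYP2E1: 0.33 × 4.8 = 1.584
Other: 0.1 (unchanged)
Relative clearance = 0.0285 + 1.584 + 0.1 = 1.7125.
Steady-state plasma level ∝ 1/CL: new value = 19.0 / 1.7125 = 11.1 mg/L.

11.1 mg/L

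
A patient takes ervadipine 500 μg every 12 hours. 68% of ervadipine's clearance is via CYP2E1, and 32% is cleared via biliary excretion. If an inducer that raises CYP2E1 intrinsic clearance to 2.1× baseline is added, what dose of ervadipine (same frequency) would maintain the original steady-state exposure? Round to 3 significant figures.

874 μg

The CYP2E1 pathway (68% of clearance) rises to 2.1× activity: 0.68 × 2.1 = 1.428.
Non-CYP routes (32%) are unchanged.
Relative clearance = 1.428 + 0.32 = 1.748.
Exposure is unchanged when dose changes in proportion to clearance. New dose = 500 μg × 1.748 = 874 μg.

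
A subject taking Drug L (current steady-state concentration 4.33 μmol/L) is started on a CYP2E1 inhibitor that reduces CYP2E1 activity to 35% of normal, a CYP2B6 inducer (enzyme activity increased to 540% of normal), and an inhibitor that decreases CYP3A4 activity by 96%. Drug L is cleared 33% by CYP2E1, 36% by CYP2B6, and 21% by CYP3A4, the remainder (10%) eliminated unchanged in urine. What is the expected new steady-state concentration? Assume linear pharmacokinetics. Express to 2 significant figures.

2.0 μmol/L

CYP2E1: 0.33 × 0.35 = 0.1155
CYP2B6: 0.36 × 5.4 = 1.944
CYP3A4: 0.21 × 0.04 = 0.0084
Other: 0.1 (unchanged)
New clearance relative to baseline: 0.1155 + 1.944 + 0.0084 + 0.1 = 2.1679.
Steady-state concentration ∝ 1/CL: new value = 4.33 / 2.1679 = 2.0 μmol/L.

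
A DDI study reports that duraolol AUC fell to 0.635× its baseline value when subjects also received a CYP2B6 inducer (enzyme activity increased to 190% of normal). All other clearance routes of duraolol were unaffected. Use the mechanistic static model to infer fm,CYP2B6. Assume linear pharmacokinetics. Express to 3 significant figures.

Write x for the fraction cleared via CYP2B6. The observed AUC change means clearance rose to 1/0.635 = 1.575 of baseline.
Only the CYP2B6 route changed, so 1.575 = x·1.9 + (1 − x), giving x = 0.639.

0.639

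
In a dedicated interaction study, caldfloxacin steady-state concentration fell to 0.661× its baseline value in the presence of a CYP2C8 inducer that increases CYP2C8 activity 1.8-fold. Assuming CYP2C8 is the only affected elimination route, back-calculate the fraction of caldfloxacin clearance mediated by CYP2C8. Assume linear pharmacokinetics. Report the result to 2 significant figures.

CL'/CL = 1 / 0.661 = 1.513
1.8·fm + (1 − fm) = 1.513
fm = (1.513 − 1) / (1.8 − 1) = 0.64

0.64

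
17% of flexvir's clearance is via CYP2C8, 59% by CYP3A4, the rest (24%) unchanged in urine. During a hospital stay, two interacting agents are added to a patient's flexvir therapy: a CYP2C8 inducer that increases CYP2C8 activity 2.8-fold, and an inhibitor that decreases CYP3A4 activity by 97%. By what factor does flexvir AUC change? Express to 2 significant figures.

1.4

CYP2C8: 0.17 × 2.8 = 0.476
CYP3A4: 0.59 × 0.03 = 0.0177
Other: 0.24 (unchanged)
Relative clearance = 0.476 + 0.0177 + 0.24 = 0.7337.
Net AUC ratio = 1 / 0.7337 = 1.4.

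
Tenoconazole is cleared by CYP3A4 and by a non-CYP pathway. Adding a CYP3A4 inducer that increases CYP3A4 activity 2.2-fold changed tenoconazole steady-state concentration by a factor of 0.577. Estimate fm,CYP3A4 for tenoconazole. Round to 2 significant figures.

Let x = fm,CYP3A4. Because steady-state concentration ∝ 1/CL, relative clearance rose to 1/0.577 = 1.733.
Only the CYP3A4 route changed, so 1.733 = x·2.2 + (1 − x), giving x = 0.61.

0.61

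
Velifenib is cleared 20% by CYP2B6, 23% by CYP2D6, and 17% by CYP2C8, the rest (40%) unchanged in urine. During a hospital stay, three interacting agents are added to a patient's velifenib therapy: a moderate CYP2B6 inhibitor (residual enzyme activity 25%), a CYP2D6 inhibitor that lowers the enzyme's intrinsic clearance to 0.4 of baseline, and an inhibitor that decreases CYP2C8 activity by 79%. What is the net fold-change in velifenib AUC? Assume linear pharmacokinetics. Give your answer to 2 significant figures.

The CYP2B6 pathway (20% of clearance) is reduced to 0.25× activity: 0.2 × 0.25 = 0.05.
The CYP2D6 pathway (23% of clearance) is reduced to 0.4× activity: 0.23 × 0.4 = 0.092.
The CYP2C8 pathway (17% of clearance) falls to 0.21× activity: 0.17 × 0.21 = 0.0357.
Non-CYP routes (40%) are unchanged.
CL_new/CL_old = 0.05 + 0.092 + 0.0357 + 0.4 = 0.5777.
AUC ∝ 1/CL: fold-change = 1 / 0.5777 = 1.7.

1.7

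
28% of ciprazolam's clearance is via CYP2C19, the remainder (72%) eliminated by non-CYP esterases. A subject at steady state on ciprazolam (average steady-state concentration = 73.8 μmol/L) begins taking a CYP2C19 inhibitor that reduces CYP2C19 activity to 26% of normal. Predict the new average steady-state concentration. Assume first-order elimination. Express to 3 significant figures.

The CYP2C19 pathway (28% of clearance) drops to 0.26× activity: 0.28 × 0.26 = 0.0728.
Non-CYP routes (72%) are unchanged.
CL_new/CL_old = 0.0728 + 0.72 = 0.7928.
New average steady-state concentration = baseline ÷ relative clearance = 73.8 / 0.7928 = 93.1 μmol/L.

93.1 μmol/L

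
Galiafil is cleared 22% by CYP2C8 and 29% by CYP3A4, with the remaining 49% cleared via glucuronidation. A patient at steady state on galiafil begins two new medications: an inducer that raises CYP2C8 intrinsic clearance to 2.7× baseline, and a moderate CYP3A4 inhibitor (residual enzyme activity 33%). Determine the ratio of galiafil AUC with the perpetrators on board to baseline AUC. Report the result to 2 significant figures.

The CYP2C8 pathway (22% of clearance) increases to 2.7× activity: 0.22 × 2.7 = 0.594.
The CYP3A4 pathway (29% of clearance) is reduced to 0.33× activity: 0.29 × 0.33 = 0.0957.
Non-CYP routes (49%) are unchanged.
New clearance relative to baseline: 0.594 + 0.0957 + 0.49 = 1.1797.
Net AUC ratio = 1 / 1.1797 = 0.85.

0.85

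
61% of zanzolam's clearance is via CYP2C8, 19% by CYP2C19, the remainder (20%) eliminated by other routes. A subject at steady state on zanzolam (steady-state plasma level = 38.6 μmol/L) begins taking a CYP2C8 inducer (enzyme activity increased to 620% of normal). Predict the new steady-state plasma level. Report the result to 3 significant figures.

9.25 μmol/L

The CYP2C8 pathway (61% of clearance) is boosted to 6.2× activity: 0.61 × 6.2 = 3.782.
CYP2C19 (19%) and the residual 20% are unaffected.
New clearance relative to baseline: 3.782 + 0.19 + 0.2 = 4.172.
New steady-state plasma level = baseline ÷ relative clearance = 38.6 / 4.172 = 9.25 μmol/L.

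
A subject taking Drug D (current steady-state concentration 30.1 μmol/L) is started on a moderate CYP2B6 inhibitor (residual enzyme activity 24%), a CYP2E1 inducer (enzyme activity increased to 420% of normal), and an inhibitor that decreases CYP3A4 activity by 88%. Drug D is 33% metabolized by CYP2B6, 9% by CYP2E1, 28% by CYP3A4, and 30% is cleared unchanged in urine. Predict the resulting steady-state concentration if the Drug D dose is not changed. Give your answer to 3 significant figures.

38.1 μmol/L

CYP2B6: 0.33 × 0.24 = 0.0792
CYP2E1: 0.09 × 4.2 = 0.378
CYP3A4: 0.28 × 0.12 = 0.0336
Other: 0.3 (unchanged)
CL_new/CL_old = 0.0792 + 0.378 + 0.0336 + 0.3 = 0.7908.
New steady-state concentration = 30.1 / 0.7908 = 38.1 μmol/L (concentration scales inversely with clearance).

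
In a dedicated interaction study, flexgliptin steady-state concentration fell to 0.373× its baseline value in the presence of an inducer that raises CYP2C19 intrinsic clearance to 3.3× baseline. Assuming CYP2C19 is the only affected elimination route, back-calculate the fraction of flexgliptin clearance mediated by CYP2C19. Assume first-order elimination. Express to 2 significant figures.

0.73

CL'/CL = 1 / 0.373 = 2.681
3.3·fm + (1 − fm) = 2.681
fm = (2.681 − 1) / (3.3 − 1) = 0.73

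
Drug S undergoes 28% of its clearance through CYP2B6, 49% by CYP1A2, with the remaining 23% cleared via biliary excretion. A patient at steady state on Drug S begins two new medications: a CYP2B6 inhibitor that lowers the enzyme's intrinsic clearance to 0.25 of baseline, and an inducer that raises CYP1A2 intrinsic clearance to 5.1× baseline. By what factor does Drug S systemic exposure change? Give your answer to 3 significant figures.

CYP2B6: 0.28 × 0.25 = 0.07
CYP1A2: 0.49 × 5.1 = 2.499
Other: 0.23 (unchanged)
Relative clearance = 0.07 + 2.499 + 0.23 = 2.799.
Net systemic exposure ratio = 1 / 2.799 = 0.357.

0.357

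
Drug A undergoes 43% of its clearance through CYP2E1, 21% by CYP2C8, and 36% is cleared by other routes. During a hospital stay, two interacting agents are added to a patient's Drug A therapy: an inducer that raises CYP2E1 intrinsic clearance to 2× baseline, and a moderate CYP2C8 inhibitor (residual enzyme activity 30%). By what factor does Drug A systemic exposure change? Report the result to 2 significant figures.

The CYP2E1 pathway (43% of clearance) increases to 2× activity: 0.43 × 2 = 0.86.
The CYP2C8 pathway (21% of clearance) falls to 0.3× activity: 0.21 × 0.3 = 0.063.
Non-CYP routes (36%) are unchanged.
CL_new/CL_old = 0.86 + 0.063 + 0.36 = 1.283.
Systemic exposure ∝ 1/CL: fold-change = 1 / 1.283 = 0.78.

0.78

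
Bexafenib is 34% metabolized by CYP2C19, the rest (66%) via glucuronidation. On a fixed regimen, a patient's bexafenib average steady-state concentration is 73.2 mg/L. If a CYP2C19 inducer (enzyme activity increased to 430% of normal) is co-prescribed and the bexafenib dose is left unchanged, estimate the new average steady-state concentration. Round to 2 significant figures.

34 mg/L

The CYP2C19 pathway (34% of clearance) increases to 4.3× activity: 0.34 × 4.3 = 1.462.
Non-CYP routes (66%) are unchanged.
New clearance relative to baseline: 1.462 + 0.66 = 2.122.
With dosing unchanged, average steady-state concentration scales as 1/CL: 73.2 / 2.122 = 34 mg/L.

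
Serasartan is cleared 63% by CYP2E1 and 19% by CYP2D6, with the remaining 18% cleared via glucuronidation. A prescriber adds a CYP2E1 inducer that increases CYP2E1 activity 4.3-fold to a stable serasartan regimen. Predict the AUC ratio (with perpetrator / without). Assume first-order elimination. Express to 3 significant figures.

0.325

The CYP2E1 pathway (63% of clearance) increases to 4.3× activity: 0.63 × 4.3 = 2.709.
CYP2D6 (19%) and the residual 18% are unaffected.
New clearance relative to baseline: 2.709 + 0.19 + 0.18 = 3.079.
AUC ratio = CL_old/CL_new = 1 / 3.079 = 0.325.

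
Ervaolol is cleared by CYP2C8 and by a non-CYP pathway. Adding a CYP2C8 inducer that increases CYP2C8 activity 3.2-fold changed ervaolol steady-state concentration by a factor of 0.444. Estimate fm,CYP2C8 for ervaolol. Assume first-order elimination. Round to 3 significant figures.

Let fm be the CYP2C8 fraction. New clearance relative to baseline = fm × 3.2 + (1 − fm).
Steady-state concentration ratio = 1 / (new CL fraction), so new CL fraction = 1 / 0.444 = 2.252.
fm × 3.2 + 1 − fm = 2.252  ⇒  fm × (3.2 − 1) = 1.252  ⇒  fm = 0.569.

0.569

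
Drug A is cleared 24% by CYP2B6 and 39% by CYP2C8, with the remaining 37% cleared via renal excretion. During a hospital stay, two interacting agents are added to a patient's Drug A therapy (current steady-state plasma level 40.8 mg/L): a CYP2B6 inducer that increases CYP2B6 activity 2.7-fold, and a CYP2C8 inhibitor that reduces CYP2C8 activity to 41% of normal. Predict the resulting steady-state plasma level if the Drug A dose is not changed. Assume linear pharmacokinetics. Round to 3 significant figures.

34.6 mg/L

The CYP2B6 pathway (24% of clearance) increases to 2.7× activity: 0.24 × 2.7 = 0.648.
The CYP2C8 pathway (39% of clearance) is reduced to 0.41× activity: 0.39 × 0.41 = 0.1599.
Non-CYP routes (37%) are unchanged.
Relative clearance = 0.648 + 0.1599 + 0.37 = 1.1779.
Steady-state plasma level ∝ 1/CL: new value = 40.8 / 1.1779 = 34.6 mg/L.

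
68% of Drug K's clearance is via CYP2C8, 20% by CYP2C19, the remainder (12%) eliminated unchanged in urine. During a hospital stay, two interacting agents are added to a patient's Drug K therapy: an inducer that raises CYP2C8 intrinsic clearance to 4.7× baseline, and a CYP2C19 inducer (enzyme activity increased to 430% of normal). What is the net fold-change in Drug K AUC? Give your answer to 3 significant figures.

CYP2C8: 0.68 × 4.7 = 3.196
CYP2C19: 0.2 × 4.3 = 0.86
Other: 0.12 (unchanged)
Relative clearance = 3.196 + 0.86 + 0.12 = 4.176.
AUC ∝ 1/CL: fold-change = 1 / 4.176 = 0.239.

0.239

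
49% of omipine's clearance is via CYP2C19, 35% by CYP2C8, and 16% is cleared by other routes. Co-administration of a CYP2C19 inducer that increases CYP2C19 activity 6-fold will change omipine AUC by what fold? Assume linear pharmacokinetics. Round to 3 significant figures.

CYP2C19: 0.49 × 6 = 2.94
CYP2C8: 0.35 (unchanged)
Other: 0.16 (unchanged)
Relative clearance = 2.94 + 0.35 + 0.16 = 3.45.
Since AUC ∝ 1/CL, the ratio is 1 / 3.45 = 0.290.

0.290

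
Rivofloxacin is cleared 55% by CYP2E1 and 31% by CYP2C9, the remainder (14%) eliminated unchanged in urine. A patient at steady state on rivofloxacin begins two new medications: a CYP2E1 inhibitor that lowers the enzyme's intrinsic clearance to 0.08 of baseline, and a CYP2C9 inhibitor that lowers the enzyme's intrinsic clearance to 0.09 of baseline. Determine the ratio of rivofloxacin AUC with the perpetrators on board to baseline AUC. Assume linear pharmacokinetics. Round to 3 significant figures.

CYP2E1: 0.55 × 0.08 = 0.044
CYP2C9: 0.31 × 0.09 = 0.0279
Other: 0.14 (unchanged)
Relative clearance = 0.044 + 0.0279 + 0.14 = 0.2119.
AUC ∝ 1/CL: fold-change = 1 / 0.2119 = 4.72.

4.72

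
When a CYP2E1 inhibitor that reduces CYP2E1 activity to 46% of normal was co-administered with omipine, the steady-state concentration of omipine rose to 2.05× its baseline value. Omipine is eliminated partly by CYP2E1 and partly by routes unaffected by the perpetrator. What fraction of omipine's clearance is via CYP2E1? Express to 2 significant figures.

CL'/CL = 1 / 2.05 = 0.4878
0.46·fm + (1 − fm) = 0.4878
fm = (0.4878 − 1) / (0.46 − 1) = 0.95

0.95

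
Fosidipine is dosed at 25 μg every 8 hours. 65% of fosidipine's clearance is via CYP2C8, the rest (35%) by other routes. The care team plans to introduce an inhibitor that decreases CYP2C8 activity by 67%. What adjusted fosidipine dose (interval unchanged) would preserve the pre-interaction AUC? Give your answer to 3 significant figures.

14.1 μg

CYP2C8: 0.65 × 0.33 = 0.2145
Other: 0.35 (unchanged)
Relative clearance = 0.2145 + 0.35 = 0.5645.
Css,avg = (dose rate)/CL, so holding Css fixed requires dose ∝ CL: 25 × 0.5645 = 14.1 μg.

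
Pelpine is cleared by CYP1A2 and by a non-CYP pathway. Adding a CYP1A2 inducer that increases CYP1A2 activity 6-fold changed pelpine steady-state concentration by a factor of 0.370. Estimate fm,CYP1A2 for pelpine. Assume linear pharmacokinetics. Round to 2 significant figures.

CL'/CL = 1 / 0.370 = 2.703
6·fm + (1 − fm) = 2.703
fm = (2.703 − 1) / (6 − 1) = 0.34

0.34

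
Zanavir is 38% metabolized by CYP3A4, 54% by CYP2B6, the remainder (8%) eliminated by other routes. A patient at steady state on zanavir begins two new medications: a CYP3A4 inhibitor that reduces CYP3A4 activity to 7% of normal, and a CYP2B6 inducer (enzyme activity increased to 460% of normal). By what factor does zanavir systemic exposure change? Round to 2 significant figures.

The CYP3A4 pathway (38% of clearance) drops to 0.07× activity: 0.38 × 0.07 = 0.0266.
The CYP2B6 pathway (54% of clearance) increases to 4.6× activity: 0.54 × 4.6 = 2.484.
The remaining 8% of clearance is unaffected.
New clearance relative to baseline: 0.0266 + 2.484 + 0.08 = 2.5906.
Net systemic exposure ratio = 1 / 2.5906 = 0.39.

0.39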